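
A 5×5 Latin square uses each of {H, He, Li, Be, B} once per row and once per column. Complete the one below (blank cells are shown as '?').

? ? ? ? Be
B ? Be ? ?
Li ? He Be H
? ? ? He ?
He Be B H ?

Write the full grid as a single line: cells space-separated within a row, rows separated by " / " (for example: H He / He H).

(r1,c1) = H
(r1,c3) = Li
(r1,c4) = B
(r2,c4) = Li
(r2,c5) = He
(r3,c2) = B
(r4,c1) = Be
(r4,c3) = H
(r5,c5) = Li
(r1,c2) = He
(r2,c2) = H
(r4,c2) = Li
(r4,c5) = B

H He Li B Be / B H Be Li He / Li B He Be H / Be Li H He B / He Be B H Li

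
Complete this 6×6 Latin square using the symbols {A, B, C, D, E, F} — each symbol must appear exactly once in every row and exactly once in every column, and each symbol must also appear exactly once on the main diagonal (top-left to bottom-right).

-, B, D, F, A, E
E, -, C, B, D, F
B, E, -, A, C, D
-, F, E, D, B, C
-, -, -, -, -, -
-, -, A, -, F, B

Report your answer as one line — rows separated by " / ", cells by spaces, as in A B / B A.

(r1,c1) = C
(r2,c2) = A
(r3,c3) = F
(r4,c1) = A
(r5,c3) = B
(r5,c5) = E
(r5,c6) = A
(r6,c1) = D
(r6,c2) = C
(r6,c4) = E
(r5,c1) = F
(r5,c2) = D
(r5,c4) = C

C B D F A E / E A C B D F / B E F A C D / A F E D B C / F D B C E A / D C A E F B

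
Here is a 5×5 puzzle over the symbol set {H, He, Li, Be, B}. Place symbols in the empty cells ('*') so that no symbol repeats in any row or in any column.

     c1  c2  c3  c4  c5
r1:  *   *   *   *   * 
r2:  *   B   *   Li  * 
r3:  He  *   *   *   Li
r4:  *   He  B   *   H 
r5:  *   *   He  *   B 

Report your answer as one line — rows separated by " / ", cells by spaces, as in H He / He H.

B H Li He Be / H B Be Li He / He Be H B Li / Li He B Be H / Be Li He H B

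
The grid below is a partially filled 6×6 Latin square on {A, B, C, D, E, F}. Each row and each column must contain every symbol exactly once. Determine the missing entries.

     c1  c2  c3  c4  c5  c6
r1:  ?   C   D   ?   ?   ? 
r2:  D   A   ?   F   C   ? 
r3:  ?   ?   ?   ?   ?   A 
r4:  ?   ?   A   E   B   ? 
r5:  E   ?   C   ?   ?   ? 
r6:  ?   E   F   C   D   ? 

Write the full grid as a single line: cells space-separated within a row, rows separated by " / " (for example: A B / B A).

B C D A E F / D A B F C E / C B E D F A / F D A E B C / E F C B A D / A E F C D B

row 6 has {C,D,E,F}; column 6 has {A} — only B is left for (r6,c6).
row 2 has {A,C,D,F}; column 6 has {A,B} — only E is left for (r2,c6).
row 6 has {B,C,D,E,F}; column 1 has {D,E} — only A is left for (r6,c1).
row 1 has {C,D}; column 6 has {A,B,E} — only F is left for (r1,c6).
row 2 has {A,C,D,E,F}; column 3 has {A,C,D,F} — only B is left for (r2,c3).
row 3 has {A}; column 3 has {A,B,C,D,F} — only E is left for (r3,c3).
row 3 has {A,E}; column 5 has {B,C,D} — only F is left for (r3,c5).
row 5 has {C,E}; column 5 has {B,C,D,F} — only A is left for (r5,c5).
row 5 has {A,C,E}; column 6 has {A,B,E,F} — only D is left for (r5,c6).
row 1 has {C,D,F}; column 1 has {A,D,E} — only B is left for (r1,c1).
row 1 has {B,C,D,F}; column 4 has {C,E,F} — only A is left for (r1,c4).
row 1 has {A,B,C,D,F}; column 5 has {A,B,C,D,F} — only E is left for (r1,c5).
row 3 has {A,E,F}; column 1 has {A,B,D,E} — only C is left for (r3,c1).
row 4 has {A,B,E}; column 1 has {A,B,C,D,E} — only F is left for (r4,c1).
row 4 has {A,B,E,F}; column 2 has {A,C,E} — only D is left for (r4,c2).
row 4 has {A,B,D,E,F}; column 6 has {A,B,D,E,F} — only C is left for (r4,c6).
row 5 has {A,C,D,E}; column 4 has {A,C,E,F} — only B is left for (r5,c4).
row 3 has {A,C,E,F}; column 2 has {A,C,D,E} — only B is left for (r3,c2).
row 3 has {A,B,C,E,F}; column 4 has {A,B,C,E,F} — only D is left for (r3,c4).
row 5 has {A,B,C,D,E}; column 2 has {A,B,C,D,E} — only F is left for (r5,c2).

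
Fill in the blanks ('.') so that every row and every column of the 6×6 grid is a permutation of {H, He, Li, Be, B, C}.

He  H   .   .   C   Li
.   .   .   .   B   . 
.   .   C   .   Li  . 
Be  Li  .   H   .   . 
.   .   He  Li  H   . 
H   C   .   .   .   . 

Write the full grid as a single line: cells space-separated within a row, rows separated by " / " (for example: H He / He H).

He H Be B C Li / Li Be H C B He / B He C Be Li H / Be Li B H He C / C B He Li H Be / H C Li He Be B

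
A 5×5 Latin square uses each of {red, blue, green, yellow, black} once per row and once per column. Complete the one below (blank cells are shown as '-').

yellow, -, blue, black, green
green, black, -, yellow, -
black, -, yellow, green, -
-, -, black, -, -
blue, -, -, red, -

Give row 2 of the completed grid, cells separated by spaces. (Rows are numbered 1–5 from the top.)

green black red yellow blue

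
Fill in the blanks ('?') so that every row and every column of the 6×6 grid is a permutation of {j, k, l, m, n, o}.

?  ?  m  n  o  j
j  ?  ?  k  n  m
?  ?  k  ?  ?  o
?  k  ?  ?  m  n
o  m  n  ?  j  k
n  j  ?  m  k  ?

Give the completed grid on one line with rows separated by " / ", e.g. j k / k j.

k l m n o j / j o l k n m / m n k j l o / l k j o m n / o m n l j k / n j o m k l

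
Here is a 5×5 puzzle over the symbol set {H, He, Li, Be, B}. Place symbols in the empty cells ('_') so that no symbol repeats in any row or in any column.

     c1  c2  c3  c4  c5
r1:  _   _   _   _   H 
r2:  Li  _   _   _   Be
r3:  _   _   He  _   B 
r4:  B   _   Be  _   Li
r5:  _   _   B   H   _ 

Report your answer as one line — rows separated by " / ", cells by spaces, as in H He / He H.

He B Li Be H / Li He H B Be / H Be He Li B / B H Be He Li / Be Li B H He

(r1,c3) = Li
(r2,c3) = H
(r4,c4) = He
(r5,c5) = He
(r2,c4) = B
(r4,c2) = H
(r5,c1) = Be
(r5,c2) = Li
(r1,c1) = He
(r1,c4) = Be
(r2,c2) = He
(r3,c1) = H
(r3,c2) = Be
(r3,c4) = Li
(r1,c2) = B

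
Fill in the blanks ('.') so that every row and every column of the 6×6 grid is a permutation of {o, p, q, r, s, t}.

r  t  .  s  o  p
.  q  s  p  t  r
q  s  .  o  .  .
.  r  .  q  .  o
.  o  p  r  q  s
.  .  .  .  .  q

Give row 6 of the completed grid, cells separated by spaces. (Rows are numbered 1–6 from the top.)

s p o t r q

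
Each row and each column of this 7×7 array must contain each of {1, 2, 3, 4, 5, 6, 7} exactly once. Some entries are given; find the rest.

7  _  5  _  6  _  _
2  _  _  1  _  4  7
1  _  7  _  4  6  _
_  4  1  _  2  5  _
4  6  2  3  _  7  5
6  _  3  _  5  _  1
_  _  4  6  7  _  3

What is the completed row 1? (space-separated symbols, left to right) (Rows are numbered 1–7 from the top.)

7 1 5 2 6 3 4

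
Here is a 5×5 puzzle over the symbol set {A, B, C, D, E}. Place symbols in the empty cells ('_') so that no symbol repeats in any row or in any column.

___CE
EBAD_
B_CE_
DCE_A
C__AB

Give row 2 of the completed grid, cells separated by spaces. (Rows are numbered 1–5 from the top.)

E B A D C

row 1 has {C,E}; column 1 has {B,C,D,E} — only A is left for (r1,c1).
row 1 has {A,C,E}; column 2 has {B,C} — only D is left for (r1,c2).
row 1 has {A,C,D,E}; column 3 has {A,C,E} — only B is left for (r1,c3).
row 2 has {A,B,D,E}; column 5 has {A,B,E} — only C is left for (r2,c5).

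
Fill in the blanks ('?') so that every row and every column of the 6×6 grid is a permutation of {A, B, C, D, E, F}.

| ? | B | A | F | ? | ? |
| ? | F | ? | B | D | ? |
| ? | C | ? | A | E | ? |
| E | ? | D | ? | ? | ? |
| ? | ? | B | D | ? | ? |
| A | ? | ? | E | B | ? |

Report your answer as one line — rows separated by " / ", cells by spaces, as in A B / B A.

D B A F C E / C F E B D A / B C F A E D / E A D C F B / F E B D A C / A D C E B F

(r1,c5) = C
(r2,c1) = C
(r2,c3) = E
(r2,c6) = A
(r3,c3) = F
(r4,c2) = A
(r4,c4) = C
(r4,c5) = F
(r4,c6) = B
(r5,c1) = F
(r5,c2) = E
(r5,c5) = A
(r5,c6) = C
(r6,c2) = D
(r6,c3) = C
(r6,c6) = F
(r1,c1) = D
(r1,c6) = E
(r3,c1) = B
(r3,c6) = D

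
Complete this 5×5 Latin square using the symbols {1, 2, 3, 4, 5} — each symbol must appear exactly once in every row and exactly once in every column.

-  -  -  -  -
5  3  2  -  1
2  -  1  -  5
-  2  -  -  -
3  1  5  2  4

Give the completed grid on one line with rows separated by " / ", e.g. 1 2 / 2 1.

4 5 3 1 2 / 5 3 2 4 1 / 2 4 1 3 5 / 1 2 4 5 3 / 3 1 5 2 4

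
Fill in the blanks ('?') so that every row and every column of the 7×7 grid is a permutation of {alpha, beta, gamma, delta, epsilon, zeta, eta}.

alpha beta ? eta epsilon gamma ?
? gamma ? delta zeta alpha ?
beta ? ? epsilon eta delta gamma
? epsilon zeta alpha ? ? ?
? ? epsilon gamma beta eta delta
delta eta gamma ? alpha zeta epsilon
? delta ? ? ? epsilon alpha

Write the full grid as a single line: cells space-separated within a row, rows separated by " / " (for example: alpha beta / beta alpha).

alpha beta delta eta epsilon gamma zeta / epsilon gamma eta delta zeta alpha beta / beta zeta alpha epsilon eta delta gamma / gamma epsilon zeta alpha delta beta eta / zeta alpha epsilon gamma beta eta delta / delta eta gamma beta alpha zeta epsilon / eta delta beta zeta gamma epsilon alpha

Cell (r1,c3): row 1 has {alpha,beta,gamma,epsilon,eta}; column 3 has {gamma,epsilon,zeta} → delta.
Cell (r1,c7): row 1 has {alpha,beta,gamma,delta,epsilon,eta}; column 7 has {alpha,gamma,delta,epsilon} → zeta.
Cell (r3,c3): row 3 has {beta,gamma,delta,epsilon,eta}; column 3 has {gamma,delta,epsilon,zeta} → alpha.
Cell (r4,c6): row 4 has {alpha,epsilon,zeta}; column 6 has {alpha,gamma,delta,epsilon,zeta,eta} → beta.
Cell (r4,c7): row 4 has {alpha,beta,epsilon,zeta}; column 7 has {alpha,gamma,delta,epsilon,zeta} → eta.
Cell (r5,c1): row 5 has {beta,gamma,delta,epsilon,eta}; column 1 has {alpha,beta,delta} → zeta.
Cell (r5,c2): row 5 has {beta,gamma,delta,epsilon,zeta,eta}; column 2 has {beta,gamma,delta,epsilon,eta} → alpha.
Cell (r6,c4): row 6 has {alpha,gamma,delta,epsilon,zeta,eta}; column 4 has {alpha,gamma,delta,epsilon,eta} → beta.
Cell (r7,c4): row 7 has {alpha,delta,epsilon}; column 4 has {alpha,beta,gamma,delta,epsilon,eta} → zeta.
Cell (r7,c5): row 7 has {alpha,delta,epsilon,zeta}; column 5 has {alpha,beta,epsilon,zeta,eta} → gamma.
Cell (r2,c7): row 2 has {alpha,gamma,delta,zeta}; column 7 has {alpha,gamma,delta,epsilon,zeta,eta} → beta.
Cell (r3,c2): row 3 has {alpha,beta,gamma,delta,epsilon,eta}; column 2 has {alpha,beta,gamma,delta,epsilon,eta} → zeta.
Cell (r4,c1): row 4 has {alpha,beta,epsilon,zeta,eta}; column 1 has {alpha,beta,delta,zeta} → gamma.
Cell (r4,c5): row 4 has {alpha,beta,gamma,epsilon,zeta,eta}; column 5 has {alpha,beta,gamma,epsilon,zeta,eta} → delta.
Cell (r7,c1): row 7 has {alpha,gamma,delta,epsilon,zeta}; column 1 has {alpha,beta,gamma,delta,zeta} → eta.
Cell (r7,c3): row 7 has {alpha,gamma,delta,epsilon,zeta,eta}; column 3 has {alpha,gamma,delta,epsilon,zeta} → beta.
Cell (r2,c1): row 2 has {alpha,beta,gamma,delta,zeta}; column 1 has {alpha,beta,gamma,delta,zeta,eta} → epsilon.
Cell (r2,c3): row 2 has {alpha,beta,gamma,delta,epsilon,zeta}; column 3 has {alpha,beta,gamma,delta,epsilon,zeta} → eta.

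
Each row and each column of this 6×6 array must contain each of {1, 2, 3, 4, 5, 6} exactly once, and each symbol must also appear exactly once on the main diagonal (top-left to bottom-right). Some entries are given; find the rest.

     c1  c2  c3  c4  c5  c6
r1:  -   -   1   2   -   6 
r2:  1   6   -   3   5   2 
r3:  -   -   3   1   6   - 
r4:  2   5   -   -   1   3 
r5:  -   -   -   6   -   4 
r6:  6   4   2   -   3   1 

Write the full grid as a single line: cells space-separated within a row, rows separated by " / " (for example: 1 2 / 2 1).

5 3 1 2 4 6 / 1 6 4 3 5 2 / 4 2 3 1 6 5 / 2 5 6 4 1 3 / 3 1 5 6 2 4 / 6 4 2 5 3 1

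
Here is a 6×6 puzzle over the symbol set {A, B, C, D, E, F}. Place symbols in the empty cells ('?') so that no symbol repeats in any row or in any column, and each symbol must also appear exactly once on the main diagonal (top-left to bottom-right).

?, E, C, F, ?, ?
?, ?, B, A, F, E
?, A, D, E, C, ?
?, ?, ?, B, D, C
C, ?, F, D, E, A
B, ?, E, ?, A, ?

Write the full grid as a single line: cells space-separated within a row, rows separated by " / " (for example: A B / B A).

A E C F B D / D C B A F E / F A D E C B / E F A B D C / C B F D E A / B D E C A F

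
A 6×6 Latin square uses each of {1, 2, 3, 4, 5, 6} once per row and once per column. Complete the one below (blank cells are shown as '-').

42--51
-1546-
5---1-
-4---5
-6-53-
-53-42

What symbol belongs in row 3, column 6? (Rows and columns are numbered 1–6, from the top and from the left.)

6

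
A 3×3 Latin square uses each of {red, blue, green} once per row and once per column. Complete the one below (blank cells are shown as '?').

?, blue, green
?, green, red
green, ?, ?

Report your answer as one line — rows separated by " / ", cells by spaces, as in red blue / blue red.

red blue green / blue green red / green red blue

(r1,c1) = red
(r2,c1) = blue
(r3,c2) = red
(r3,c3) = blue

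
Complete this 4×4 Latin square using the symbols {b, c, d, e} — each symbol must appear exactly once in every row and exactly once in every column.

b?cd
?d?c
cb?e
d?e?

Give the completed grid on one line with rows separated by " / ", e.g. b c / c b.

(r1,c2): row 1 has {b,c,d}; column 2 has {b,d}, so it must be e.
(r2,c1): row 2 has {c,d}; column 1 has {b,c,d}, so it must be e.
(r2,c3): row 2 has {c,d,e}; column 3 has {c,e}, so it must be b.
(r3,c3): row 3 has {b,c,e}; column 3 has {b,c,e}, so it must be d.
(r4,c2): row 4 has {d,e}; column 2 has {b,d,e}, so it must be c.
(r4,c4): row 4 has {c,d,e}; column 4 has {c,d,e}, so it must be b.

b e c d / e d b c / c b d e / d c e b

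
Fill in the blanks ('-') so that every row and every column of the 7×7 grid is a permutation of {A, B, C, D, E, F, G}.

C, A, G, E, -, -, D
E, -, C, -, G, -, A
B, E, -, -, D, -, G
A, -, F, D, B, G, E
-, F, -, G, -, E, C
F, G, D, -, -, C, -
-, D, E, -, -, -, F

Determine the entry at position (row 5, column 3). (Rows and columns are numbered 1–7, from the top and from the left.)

B

(r1,c5) = F
(r1,c6) = B
(r2,c2) = B
(r2,c4) = F
(r2,c6) = D
(r3,c3) = A
(r3,c4) = C
(r3,c6) = F
(r4,c2) = C
(r5,c1) = D
(r5,c3) = B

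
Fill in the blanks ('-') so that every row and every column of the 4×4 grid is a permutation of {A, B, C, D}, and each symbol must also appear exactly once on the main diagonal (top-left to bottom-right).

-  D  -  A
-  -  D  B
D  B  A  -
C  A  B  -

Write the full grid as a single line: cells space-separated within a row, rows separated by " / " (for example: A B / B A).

B D C A / A C D B / D B A C / C A B D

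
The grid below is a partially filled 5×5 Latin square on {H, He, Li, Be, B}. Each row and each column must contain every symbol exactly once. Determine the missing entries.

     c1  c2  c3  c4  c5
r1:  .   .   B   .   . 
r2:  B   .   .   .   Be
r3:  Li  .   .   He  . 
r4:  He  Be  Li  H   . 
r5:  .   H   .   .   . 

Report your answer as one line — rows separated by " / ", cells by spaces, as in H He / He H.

H Li B Be He / B He H Li Be / Li B Be He H / He Be Li H B / Be H He B Li

At row 2, column 4: row 2 has {Be,B}; column 4 has {H,He}; that leaves Li.
At row 3, column 2: row 3 has {He,Li}; column 2 has {H,Be}; that leaves B.
At row 3, column 5: row 3 has {He,Li,B}; column 5 has {Be}; that leaves H.
At row 4, column 5: row 4 has {H,He,Li,Be}; column 5 has {H,Be}; that leaves B.
At row 5, column 1: row 5 has {H}; column 1 has {He,Li,B}; that leaves Be.
At row 5, column 3: row 5 has {H,Be}; column 3 has {Li,B}; that leaves He.
At row 5, column 4: row 5 has {H,He,Be}; column 4 has {H,He,Li}; that leaves B.
At row 5, column 5: row 5 has {H,He,Be,B}; column 5 has {H,Be,B}; that leaves Li.
At row 1, column 1: row 1 has {B}; column 1 has {He,Li,Be,B}; that leaves H.
At row 1, column 4: row 1 has {H,B}; column 4 has {H,He,Li,B}; that leaves Be.
At row 1, column 5: row 1 has {H,Be,B}; column 5 has {H,Li,Be,B}; that leaves He.
At row 2, column 2: row 2 has {Li,Be,B}; column 2 has {H,Be,B}; that leaves He.
At row 2, column 3: row 2 has {He,Li,Be,B}; column 3 has {He,Li,B}; that leaves H.
At row 3, column 3: row 3 has {H,He,Li,B}; column 3 has {H,He,Li,B}; that leaves Be.
At row 1, column 2: row 1 has {H,He,Be,B}; column 2 has {H,He,Be,B}; that leaves Li.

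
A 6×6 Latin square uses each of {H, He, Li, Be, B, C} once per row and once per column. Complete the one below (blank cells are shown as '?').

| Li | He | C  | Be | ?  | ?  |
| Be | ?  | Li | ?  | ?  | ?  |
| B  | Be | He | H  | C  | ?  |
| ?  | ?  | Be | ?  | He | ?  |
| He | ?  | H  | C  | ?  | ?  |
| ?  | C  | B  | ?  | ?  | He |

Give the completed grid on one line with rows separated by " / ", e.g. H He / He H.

Li He C Be H B / Be H Li He B C / B Be He H C Li / C Li Be B He H / He B H C Li Be / H C B Li Be He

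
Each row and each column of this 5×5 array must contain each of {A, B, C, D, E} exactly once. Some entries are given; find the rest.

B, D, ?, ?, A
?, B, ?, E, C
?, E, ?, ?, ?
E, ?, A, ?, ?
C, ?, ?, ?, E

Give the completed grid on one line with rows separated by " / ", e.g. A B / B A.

B D E C A / A B D E C / D E C A B / E C A B D / C A B D E

(r1,c4) = C
(r2,c3) = D
(r4,c2) = C
(r5,c2) = A
(r5,c3) = B
(r5,c4) = D
(r1,c3) = E
(r2,c1) = A
(r3,c1) = D
(r3,c3) = C
(r3,c5) = B
(r4,c4) = B
(r4,c5) = D
(r3,c4) = A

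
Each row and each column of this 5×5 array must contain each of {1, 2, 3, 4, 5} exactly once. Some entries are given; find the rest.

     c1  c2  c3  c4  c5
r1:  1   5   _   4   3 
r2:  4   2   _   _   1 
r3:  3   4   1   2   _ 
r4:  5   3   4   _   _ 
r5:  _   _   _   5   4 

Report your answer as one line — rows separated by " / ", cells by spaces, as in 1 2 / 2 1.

1 5 2 4 3 / 4 2 5 3 1 / 3 4 1 2 5 / 5 3 4 1 2 / 2 1 3 5 4

(r1,c3) = 2
(r2,c4) = 3
(r3,c5) = 5
(r4,c4) = 1
(r4,c5) = 2
(r5,c1) = 2
(r5,c2) = 1
(r5,c3) = 3
(r2,c3) = 5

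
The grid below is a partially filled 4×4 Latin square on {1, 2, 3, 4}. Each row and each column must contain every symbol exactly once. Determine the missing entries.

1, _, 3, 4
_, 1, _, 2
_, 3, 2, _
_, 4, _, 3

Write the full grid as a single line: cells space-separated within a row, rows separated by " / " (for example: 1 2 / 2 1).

1 2 3 4 / 3 1 4 2 / 4 3 2 1 / 2 4 1 3

(r1,c2): row 1 has {1,3,4}; column 2 has {1,3,4}, so it must be 2.
(r2,c3): row 2 has {1,2}; column 3 has {2,3}, so it must be 4.
(r3,c1): row 3 has {2,3}; column 1 has {1}, so it must be 4.
(r3,c4): row 3 has {2,3,4}; column 4 has {2,3,4}, so it must be 1.
(r4,c1): row 4 has {3,4}; column 1 has {1,4}, so it must be 2.
(r4,c3): row 4 has {2,3,4}; column 3 has {2,3,4}, so it must be 1.
(r2,c1): row 2 has {1,2,4}; column 1 has {1,2,4}, so it must be 3.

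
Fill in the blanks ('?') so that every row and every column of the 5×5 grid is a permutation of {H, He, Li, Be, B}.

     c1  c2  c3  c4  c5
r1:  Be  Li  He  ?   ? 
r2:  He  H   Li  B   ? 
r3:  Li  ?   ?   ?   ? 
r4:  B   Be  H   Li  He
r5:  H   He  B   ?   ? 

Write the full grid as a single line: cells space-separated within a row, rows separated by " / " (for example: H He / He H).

Be Li He H B / He H Li B Be / Li B Be He H / B Be H Li He / H He B Be Li

At row 1, column 4: row 1 has {He,Li,Be}; column 4 has {Li,B}; that leaves H.
At row 1, column 5: row 1 has {H,He,Li,Be}; column 5 has {He}; that leaves B.
At row 2, column 5: row 2 has {H,He,Li,B}; column 5 has {He,B}; that leaves Be.
At row 3, column 2: row 3 has {Li}; column 2 has {H,He,Li,Be}; that leaves B.
At row 3, column 3: row 3 has {Li,B}; column 3 has {H,He,Li,B}; that leaves Be.
At row 3, column 4: row 3 has {Li,Be,B}; column 4 has {H,Li,B}; that leaves He.
At row 3, column 5: row 3 has {He,Li,Be,B}; column 5 has {He,Be,B}; that leaves H.
At row 5, column 4: row 5 has {H,He,B}; column 4 has {H,He,Li,B}; that leaves Be.
At row 5, column 5: row 5 has {H,He,Be,B}; column 5 has {H,He,Be,B}; that leaves Li.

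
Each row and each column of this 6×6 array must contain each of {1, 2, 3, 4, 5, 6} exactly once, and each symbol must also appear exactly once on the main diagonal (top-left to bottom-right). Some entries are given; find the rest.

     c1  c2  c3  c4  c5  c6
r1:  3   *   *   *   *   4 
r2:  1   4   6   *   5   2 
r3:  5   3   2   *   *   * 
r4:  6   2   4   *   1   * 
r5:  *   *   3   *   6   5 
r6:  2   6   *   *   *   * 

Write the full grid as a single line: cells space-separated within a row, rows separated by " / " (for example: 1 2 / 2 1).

3 5 1 6 2 4 / 1 4 6 3 5 2 / 5 3 2 1 4 6 / 6 2 4 5 1 3 / 4 1 3 2 6 5 / 2 6 5 4 3 1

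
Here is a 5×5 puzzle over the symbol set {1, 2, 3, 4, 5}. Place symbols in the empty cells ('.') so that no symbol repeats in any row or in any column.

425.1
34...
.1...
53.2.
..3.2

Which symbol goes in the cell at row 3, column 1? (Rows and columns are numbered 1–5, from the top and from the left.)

2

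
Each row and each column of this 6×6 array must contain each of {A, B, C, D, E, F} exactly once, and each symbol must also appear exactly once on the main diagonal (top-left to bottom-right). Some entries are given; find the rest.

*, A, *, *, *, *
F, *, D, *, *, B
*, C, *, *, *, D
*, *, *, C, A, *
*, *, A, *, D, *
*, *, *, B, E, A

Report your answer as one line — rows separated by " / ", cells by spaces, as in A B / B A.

B A E D F C / F E D A C B / A C F E B D / E D B C A F / C B A F D E / D F C B E A

row 2 has {B,D,F}; column 2 has {A,C}; the diagonal has {A,C,D} — only E is left for (r2,c2).
row 2 has {B,D,E,F}; column 4 has {B,C} — only A is left for (r2,c4).
row 2 has {A,B,D,E,F}; column 5 has {A,D,E} — only C is left for (r2,c5).
row 1 has {A}; column 1 has {F}; the diagonal has {A,C,D,E} — only B is left for (r1,c1).
row 1 has {A,B}; column 5 has {A,C,D,E} — only F is left for (r1,c5).
row 3 has {C,D}; column 3 has {A,D}; the diagonal has {A,B,C,D,E} — only F is left for (r3,c3).
row 3 has {C,D,F}; column 4 has {A,B,C} — only E is left for (r3,c4).
row 3 has {C,D,E,F}; column 5 has {A,C,D,E,F} — only B is left for (r3,c5).
row 5 has {A,D}; column 4 has {A,B,C,E} — only F is left for (r5,c4).
row 6 has {A,B,E}; column 3 has {A,D,F} — only C is left for (r6,c3).
row 1 has {A,B,F}; column 3 has {A,C,D,F} — only E is left for (r1,c3).
row 1 has {A,B,E,F}; column 4 has {A,B,C,E,F} — only D is left for (r1,c4).
row 1 has {A,B,D,E,F}; column 6 has {A,B,D} — only C is left for (r1,c6).
row 3 has {B,C,D,E,F}; column 1 has {B,F} — only A is left for (r3,c1).
row 4 has {A,C}; column 3 has {A,C,D,E,F} — only B is left for (r4,c3).
row 5 has {A,D,F}; column 2 has {A,C,E} — only B is left for (r5,c2).
row 5 has {A,B,D,F}; column 6 has {A,B,C,D} — only E is left for (r5,c6).
row 6 has {A,B,C,E}; column 1 has {A,B,F} — only D is left for (r6,c1).
row 6 has {A,B,C,D,E}; column 2 has {A,B,C,E} — only F is left for (r6,c2).
row 4 has {A,B,C}; column 1 has {A,B,D,F} — only E is left for (r4,c1).
row 4 has {A,B,C,E}; column 2 has {A,B,C,E,F} — only D is left for (r4,c2).
row 4 has {A,B,C,D,E}; column 6 has {A,B,C,D,E} — only F is left for (r4,c6).
row 5 has {A,B,D,E,F}; column 1 has {A,B,D,E,F} — only C is left for (r5,c1).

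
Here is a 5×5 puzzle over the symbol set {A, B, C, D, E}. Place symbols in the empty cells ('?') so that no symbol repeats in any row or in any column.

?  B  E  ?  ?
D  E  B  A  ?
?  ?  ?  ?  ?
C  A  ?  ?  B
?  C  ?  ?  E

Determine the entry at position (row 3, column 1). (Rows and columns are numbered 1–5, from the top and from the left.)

E

(r1,c1): row 1 has {B,E}; column 1 has {C,D}, so it must be A.
(r2,c5): row 2 has {A,B,D,E}; column 5 has {B,E}, so it must be C.
(r3,c2): row 3 is empty so far; column 2 has {A,B,C,E}, so it must be D.
(r3,c5): row 3 has {D}; column 5 has {B,C,E}, so it must be A.
(r4,c3): row 4 has {A,B,C}; column 3 has {B,E}, so it must be D.
(r4,c4): row 4 has {A,B,C,D}; column 4 has {A}, so it must be E.
(r5,c1): row 5 has {C,E}; column 1 has {A,C,D}, so it must be B.
(r5,c3): row 5 has {B,C,E}; column 3 has {B,D,E}, so it must be A.
(r5,c4): row 5 has {A,B,C,E}; column 4 has {A,E}, so it must be D.
(r1,c4): row 1 has {A,B,E}; column 4 has {A,D,E}, so it must be C.
(r1,c5): row 1 has {A,B,C,E}; column 5 has {A,B,C,E}, so it must be D.
(r3,c1): row 3 has {A,D}; column 1 has {A,B,C,D}, so it must be E.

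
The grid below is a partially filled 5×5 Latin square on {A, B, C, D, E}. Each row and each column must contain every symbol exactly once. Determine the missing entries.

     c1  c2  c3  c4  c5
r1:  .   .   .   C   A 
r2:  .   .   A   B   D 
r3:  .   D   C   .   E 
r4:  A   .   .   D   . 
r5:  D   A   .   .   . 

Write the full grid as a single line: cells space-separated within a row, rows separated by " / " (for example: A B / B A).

(r3,c1) = B
(r3,c4) = A
(r5,c4) = E
(r1,c1) = E
(r1,c2) = B
(r1,c3) = D
(r2,c1) = C
(r2,c2) = E
(r4,c2) = C
(r4,c5) = B
(r5,c3) = B
(r5,c5) = C
(r4,c3) = E

E B D C A / C E A B D / B D C A E / A C E D B / D A B E C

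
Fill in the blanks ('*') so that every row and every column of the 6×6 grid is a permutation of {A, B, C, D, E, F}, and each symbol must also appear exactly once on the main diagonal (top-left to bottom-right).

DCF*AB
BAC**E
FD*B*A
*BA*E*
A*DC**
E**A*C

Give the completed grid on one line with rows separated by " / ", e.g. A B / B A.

D C F E A B / B A C D F E / F D E B C A / C B A F E D / A E D C B F / E F B A D C

Cell (r1,c4): row 1 has {A,B,C,D,F}; column 4 has {A,B,C} → E.
Cell (r3,c3): row 3 has {A,B,D,F}; column 3 has {A,C,D,F}; the diagonal has {A,C,D} → E.
Cell (r3,c5): row 3 has {A,B,D,E,F}; column 5 has {A,E} → C.
Cell (r4,c1): row 4 has {A,B,E}; column 1 has {A,B,D,E,F} → C.
Cell (r4,c4): row 4 has {A,B,C,E}; column 4 has {A,B,C,E}; the diagonal has {A,C,D,E} → F.
Cell (r4,c6): row 4 has {A,B,C,E,F}; column 6 has {A,B,C,E} → D.
Cell (r5,c5): row 5 has {A,C,D}; column 5 has {A,C,E}; the diagonal has {A,C,D,E,F} → B.
Cell (r5,c6): row 5 has {A,B,C,D}; column 6 has {A,B,C,D,E} → F.
Cell (r6,c2): row 6 has {A,C,E}; column 2 has {A,B,C,D} → F.
Cell (r6,c3): row 6 has {A,C,E,F}; column 3 has {A,C,D,E,F} → B.
Cell (r6,c5): row 6 has {A,B,C,E,F}; column 5 has {A,B,C,E} → D.
Cell (r2,c4): row 2 has {A,B,C,E}; column 4 has {A,B,C,E,F} → D.
Cell (r2,c5): row 2 has {A,B,C,D,E}; column 5 has {A,B,C,D,E} → F.
Cell (r5,c2): row 5 has {A,B,C,D,F}; column 2 has {A,B,C,D,F} → E.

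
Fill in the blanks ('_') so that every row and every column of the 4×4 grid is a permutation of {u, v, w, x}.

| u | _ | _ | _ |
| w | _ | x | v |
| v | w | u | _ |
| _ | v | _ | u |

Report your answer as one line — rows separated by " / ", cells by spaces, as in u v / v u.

u x v w / w u x v / v w u x / x v w u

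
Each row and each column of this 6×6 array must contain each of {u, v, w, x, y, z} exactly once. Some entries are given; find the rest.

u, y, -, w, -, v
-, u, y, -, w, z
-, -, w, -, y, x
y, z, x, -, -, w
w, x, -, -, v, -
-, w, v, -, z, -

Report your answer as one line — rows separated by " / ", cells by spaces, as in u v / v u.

u y z w x v / v u y x w z / z v w u y x / y z x v u w / w x u z v y / x w v y z u

(r1,c3) = z
(r1,c5) = x
(r3,c2) = v
(r4,c5) = u
(r5,c3) = u
(r5,c6) = y
(r6,c1) = x
(r6,c6) = u
(r2,c1) = v
(r2,c4) = x
(r3,c1) = z
(r3,c4) = u
(r4,c4) = v
(r5,c4) = z
(r6,c4) = y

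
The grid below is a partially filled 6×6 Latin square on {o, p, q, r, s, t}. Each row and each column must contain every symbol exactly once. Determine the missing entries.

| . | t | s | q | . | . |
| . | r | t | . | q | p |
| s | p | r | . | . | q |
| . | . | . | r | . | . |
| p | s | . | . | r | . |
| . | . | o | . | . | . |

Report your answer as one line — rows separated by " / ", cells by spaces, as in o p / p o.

r t s q p o / o r t s q p / s p r t o q / q o p r t s / p s q o r t / t q o p s r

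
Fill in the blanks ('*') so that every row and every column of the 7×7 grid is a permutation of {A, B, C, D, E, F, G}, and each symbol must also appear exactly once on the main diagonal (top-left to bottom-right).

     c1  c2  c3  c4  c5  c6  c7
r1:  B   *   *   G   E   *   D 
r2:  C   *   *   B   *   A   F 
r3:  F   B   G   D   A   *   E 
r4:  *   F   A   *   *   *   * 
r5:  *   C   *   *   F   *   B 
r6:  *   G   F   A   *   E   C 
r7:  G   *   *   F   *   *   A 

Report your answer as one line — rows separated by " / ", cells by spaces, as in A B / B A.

Cell (r1,c2): row 1 has {B,D,E,G}; column 2 has {B,C,F,G} → A.
Cell (r1,c3): row 1 has {A,B,D,E,G}; column 3 has {A,F,G} → C.
Cell (r1,c6): row 1 has {A,B,C,D,E,G}; column 6 has {A,E} → F.
Cell (r2,c2): row 2 has {A,B,C,F}; column 2 has {A,B,C,F,G}; the diagonal has {A,B,E,F,G} → D.
Cell (r2,c3): row 2 has {A,B,C,D,F}; column 3 has {A,C,F,G} → E.
Cell (r2,c5): row 2 has {A,B,C,D,E,F}; column 5 has {A,E,F} → G.
Cell (r3,c6): row 3 has {A,B,D,E,F,G}; column 6 has {A,E,F} → C.
Cell (r4,c4): row 4 has {A,F}; column 4 has {A,B,D,F,G}; the diagonal has {A,B,D,E,F,G} → C.
Cell (r4,c7): row 4 has {A,C,F}; column 7 has {A,B,C,D,E,F} → G.
Cell (r5,c3): row 5 has {B,C,F}; column 3 has {A,C,E,F,G} → D.
Cell (r5,c4): row 5 has {B,C,D,F}; column 4 has {A,B,C,D,F,G} → E.
Cell (r5,c6): row 5 has {B,C,D,E,F}; column 6 has {A,C,E,F} → G.
Cell (r6,c1): row 6 has {A,C,E,F,G}; column 1 has {B,C,F,G} → D.
Cell (r6,c5): row 6 has {A,C,D,E,F,G}; column 5 has {A,E,F,G} → B.
Cell (r7,c2): row 7 has {A,F,G}; column 2 has {A,B,C,D,F,G} → E.
Cell (r7,c3): row 7 has {A,E,F,G}; column 3 has {A,C,D,E,F,G} → B.
Cell (r7,c6): row 7 has {A,B,E,F,G}; column 6 has {A,C,E,F,G} → D.
Cell (r4,c1): row 4 has {A,C,F,G}; column 1 has {B,C,D,F,G} → E.
Cell (r4,c5): row 4 has {A,C,E,F,G}; column 5 has {A,B,E,F,G} → D.
Cell (r4,c6): row 4 has {A,C,D,E,F,G}; column 6 has {A,C,D,E,F,G} → B.
Cell (r5,c1): row 5 has {B,C,D,E,F,G}; column 1 has {B,C,D,E,F,G} → A.
Cell (r7,c5): row 7 has {A,B,D,E,F,G}; column 5 has {A,B,D,E,F,G} → C.

B A C G E F D / C D E B G A F / F B G D A C E / E F A C D B G / A C D E F G B / D G F A B E C / G E B F C D A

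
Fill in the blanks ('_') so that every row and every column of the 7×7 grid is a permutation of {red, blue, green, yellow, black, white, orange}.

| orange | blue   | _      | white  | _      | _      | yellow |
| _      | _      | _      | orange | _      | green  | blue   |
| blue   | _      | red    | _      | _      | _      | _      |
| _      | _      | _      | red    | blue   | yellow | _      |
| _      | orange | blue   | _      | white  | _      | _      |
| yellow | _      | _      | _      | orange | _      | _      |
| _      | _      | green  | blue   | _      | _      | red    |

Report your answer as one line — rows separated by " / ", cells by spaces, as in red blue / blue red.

orange blue black white green red yellow / black white yellow orange red green blue / blue green red black yellow white orange / green black orange red blue yellow white / red orange blue yellow white black green / yellow red white green orange blue black / white yellow green blue black orange red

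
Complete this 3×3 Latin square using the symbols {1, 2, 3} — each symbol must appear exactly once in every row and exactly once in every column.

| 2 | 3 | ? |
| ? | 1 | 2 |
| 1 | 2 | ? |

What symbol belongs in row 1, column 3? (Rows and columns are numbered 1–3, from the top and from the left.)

1

(r1,c3) = 1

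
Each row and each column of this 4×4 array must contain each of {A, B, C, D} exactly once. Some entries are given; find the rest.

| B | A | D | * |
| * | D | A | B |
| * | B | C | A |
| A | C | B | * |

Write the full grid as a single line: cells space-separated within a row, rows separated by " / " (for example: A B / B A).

row 1 has {A,B,D}; column 4 has {A,B} — only C is left for (r1,c4).
row 2 has {A,B,D}; column 1 has {A,B} — only C is left for (r2,c1).
row 3 has {A,B,C}; column 1 has {A,B,C} — only D is left for (r3,c1).
row 4 has {A,B,C}; column 4 has {A,B,C} — only D is left for (r4,c4).

B A D C / C D A B / D B C A / A C B D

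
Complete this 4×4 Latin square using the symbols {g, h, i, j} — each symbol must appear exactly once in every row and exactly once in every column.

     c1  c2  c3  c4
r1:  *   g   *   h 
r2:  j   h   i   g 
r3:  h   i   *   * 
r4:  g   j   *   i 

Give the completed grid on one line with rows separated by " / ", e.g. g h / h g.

(r1,c1) = i
(r1,c3) = j
(r3,c3) = g
(r3,c4) = j
(r4,c3) = h

i g j h / j h i g / h i g j / g j h i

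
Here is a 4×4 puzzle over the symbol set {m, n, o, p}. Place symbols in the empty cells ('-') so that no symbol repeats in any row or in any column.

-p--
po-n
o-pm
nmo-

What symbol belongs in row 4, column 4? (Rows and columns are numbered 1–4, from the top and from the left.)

(r1,c1) = m
(r1,c3) = n
(r1,c4) = o
(r2,c3) = m
(r3,c2) = n
(r4,c4) = p

p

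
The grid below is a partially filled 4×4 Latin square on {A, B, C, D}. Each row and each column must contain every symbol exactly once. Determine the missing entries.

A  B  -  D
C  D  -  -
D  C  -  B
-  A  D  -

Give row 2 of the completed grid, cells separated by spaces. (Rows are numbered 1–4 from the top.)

row 1 has {A,B,D}; column 3 has {D} — only C is left for (r1,c3).
row 2 has {C,D}; column 4 has {B,D} — only A is left for (r2,c4).
row 3 has {B,C,D}; column 3 has {C,D} — only A is left for (r3,c3).
row 4 has {A,D}; column 1 has {A,C,D} — only B is left for (r4,c1).
row 4 has {A,B,D}; column 4 has {A,B,D} — only C is left for (r4,c4).
row 2 has {A,C,D}; column 3 has {A,C,D} — only B is left for (r2,c3).

C D B A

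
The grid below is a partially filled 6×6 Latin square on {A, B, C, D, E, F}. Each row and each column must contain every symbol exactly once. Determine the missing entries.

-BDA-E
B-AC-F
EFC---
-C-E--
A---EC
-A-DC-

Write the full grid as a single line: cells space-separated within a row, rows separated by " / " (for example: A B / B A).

(r1,c5): row 1 has {A,B,D,E}; column 5 has {C,E}, so it must be F.
(r2,c5): row 2 has {A,B,C,F}; column 5 has {C,E,F}, so it must be D.
(r3,c4): row 3 has {C,E,F}; column 4 has {A,C,D,E}, so it must be B.
(r3,c5): row 3 has {B,C,E,F}; column 5 has {C,D,E,F}, so it must be A.
(r3,c6): row 3 has {A,B,C,E,F}; column 6 has {C,E,F}, so it must be D.
(r4,c5): row 4 has {C,E}; column 5 has {A,C,D,E,F}, so it must be B.
(r4,c6): row 4 has {B,C,E}; column 6 has {C,D,E,F}, so it must be A.
(r5,c2): row 5 has {A,C,E}; column 2 has {A,B,C,F}, so it must be D.
(r5,c4): row 5 has {A,C,D,E}; column 4 has {A,B,C,D,E}, so it must be F.
(r6,c1): row 6 has {A,C,D}; column 1 has {A,B,E}, so it must be F.
(r6,c6): row 6 has {A,C,D,F}; column 6 has {A,C,D,E,F}, so it must be B.
(r1,c1): row 1 has {A,B,D,E,F}; column 1 has {A,B,E,F}, so it must be C.
(r2,c2): row 2 has {A,B,C,D,F}; column 2 has {A,B,C,D,F}, so it must be E.
(r4,c1): row 4 has {A,B,C,E}; column 1 has {A,B,C,E,F}, so it must be D.
(r4,c3): row 4 has {A,B,C,D,E}; column 3 has {A,C,D}, so it must be F.
(r5,c3): row 5 has {A,C,D,E,F}; column 3 has {A,C,D,F}, so it must be B.
(r6,c3): row 6 has {A,B,C,D,F}; column 3 has {A,B,C,D,F}, so it must be E.

C B D A F E / B E A C D F / E F C B A D / D C F E B A / A D B F E C / F A E D C B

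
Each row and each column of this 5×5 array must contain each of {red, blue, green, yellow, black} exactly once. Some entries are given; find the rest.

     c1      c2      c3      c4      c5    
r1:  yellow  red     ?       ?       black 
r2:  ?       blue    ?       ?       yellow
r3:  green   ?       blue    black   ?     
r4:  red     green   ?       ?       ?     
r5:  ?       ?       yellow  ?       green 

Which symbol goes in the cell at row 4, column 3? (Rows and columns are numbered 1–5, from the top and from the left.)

(r1,c3): row 1 has {red,yellow,black}; column 3 has {blue,yellow}, so it must be green.
(r1,c4): row 1 has {red,green,yellow,black}; column 4 has {black}, so it must be blue.
(r2,c1): row 2 has {blue,yellow}; column 1 has {red,green,yellow}, so it must be black.
(r2,c3): row 2 has {blue,yellow,black}; column 3 has {blue,green,yellow}, so it must be red.
(r2,c4): row 2 has {red,blue,yellow,black}; column 4 has {blue,black}, so it must be green.
(r3,c2): row 3 has {blue,green,black}; column 2 has {red,blue,green}, so it must be yellow.
(r3,c5): row 3 has {blue,green,yellow,black}; column 5 has {green,yellow,black}, so it must be red.
(r4,c3): row 4 has {red,green}; column 3 has {red,blue,green,yellow}, so it must be black.

black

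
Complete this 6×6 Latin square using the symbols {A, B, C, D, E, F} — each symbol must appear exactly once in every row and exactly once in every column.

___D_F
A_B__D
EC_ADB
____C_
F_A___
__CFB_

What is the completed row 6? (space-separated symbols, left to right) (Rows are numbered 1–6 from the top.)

D A C F B E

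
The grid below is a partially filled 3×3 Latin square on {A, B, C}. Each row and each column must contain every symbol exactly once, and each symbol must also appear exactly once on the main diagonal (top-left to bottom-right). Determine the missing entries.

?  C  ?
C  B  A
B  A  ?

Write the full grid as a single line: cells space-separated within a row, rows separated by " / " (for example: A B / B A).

(r1,c1) = A
(r1,c3) = B
(r3,c3) = C

A C B / C B A / B A C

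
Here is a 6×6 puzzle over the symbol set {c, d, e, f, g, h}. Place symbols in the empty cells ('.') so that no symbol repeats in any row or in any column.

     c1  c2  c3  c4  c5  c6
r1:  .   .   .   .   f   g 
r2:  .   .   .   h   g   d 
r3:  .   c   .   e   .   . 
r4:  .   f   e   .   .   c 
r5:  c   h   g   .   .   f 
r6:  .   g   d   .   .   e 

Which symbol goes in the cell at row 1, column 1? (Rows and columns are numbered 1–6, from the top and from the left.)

(r2,c2) = e
(r3,c6) = h
(r5,c4) = d
(r5,c5) = e
(r1,c2) = d
(r1,c4) = c
(r2,c1) = f
(r2,c3) = c
(r3,c3) = f
(r3,c5) = d
(r4,c4) = g
(r4,c5) = h
(r6,c1) = h
(r6,c4) = f
(r6,c5) = c
(r1,c1) = e

e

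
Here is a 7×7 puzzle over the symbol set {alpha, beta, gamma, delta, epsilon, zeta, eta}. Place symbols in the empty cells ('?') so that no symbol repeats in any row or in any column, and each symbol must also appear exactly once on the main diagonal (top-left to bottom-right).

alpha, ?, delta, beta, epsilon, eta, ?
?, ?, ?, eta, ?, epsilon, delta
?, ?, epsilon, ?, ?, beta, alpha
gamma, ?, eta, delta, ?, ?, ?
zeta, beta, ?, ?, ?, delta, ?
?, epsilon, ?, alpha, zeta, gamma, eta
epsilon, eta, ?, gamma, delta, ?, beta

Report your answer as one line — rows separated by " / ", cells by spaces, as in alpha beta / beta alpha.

row 2 has {delta,epsilon,eta}; column 1 has {alpha,gamma,epsilon,zeta} — only beta is left for (r2,c1).
row 2 has {beta,delta,epsilon,eta}; column 2 has {beta,epsilon,eta}; the diagonal has {alpha,beta,gamma,delta,epsilon} — only zeta is left for (r2,c2).
row 3 has {alpha,beta,epsilon}; column 4 has {alpha,beta,gamma,delta,eta} — only zeta is left for (r3,c4).
row 4 has {gamma,delta,eta}; column 2 has {beta,epsilon,zeta,eta} — only alpha is left for (r4,c2).
row 4 has {alpha,gamma,delta,eta}; column 5 has {delta,epsilon,zeta} — only beta is left for (r4,c5).
row 4 has {alpha,beta,gamma,delta,eta}; column 6 has {beta,gamma,delta,epsilon,eta} — only zeta is left for (r4,c6).
row 4 has {alpha,beta,gamma,delta,zeta,eta}; column 7 has {alpha,beta,delta,eta} — only epsilon is left for (r4,c7).
row 5 has {beta,delta,zeta}; column 4 has {alpha,beta,gamma,delta,zeta,eta} — only epsilon is left for (r5,c4).
row 5 has {beta,delta,epsilon,zeta}; column 5 has {beta,delta,epsilon,zeta}; the diagonal has {alpha,beta,gamma,delta,epsilon,zeta} — only eta is left for (r5,c5).
row 5 has {beta,delta,epsilon,zeta,eta}; column 7 has {alpha,beta,delta,epsilon,eta} — only gamma is left for (r5,c7).
row 6 has {alpha,gamma,epsilon,zeta,eta}; column 1 has {alpha,beta,gamma,epsilon,zeta} — only delta is left for (r6,c1).
row 6 has {alpha,gamma,delta,epsilon,zeta,eta}; column 3 has {delta,epsilon,eta} — only beta is left for (r6,c3).
row 7 has {beta,gamma,delta,epsilon,eta}; column 6 has {beta,gamma,delta,epsilon,zeta,eta} — only alpha is left for (r7,c6).
row 1 has {alpha,beta,delta,epsilon,eta}; column 2 has {alpha,beta,epsilon,zeta,eta} — only gamma is left for (r1,c2).
row 1 has {alpha,beta,gamma,delta,epsilon,eta}; column 7 has {alpha,beta,gamma,delta,epsilon,eta} — only zeta is left for (r1,c7).
row 3 has {alpha,beta,epsilon,zeta}; column 1 has {alpha,beta,gamma,delta,epsilon,zeta} — only eta is left for (r3,c1).
row 3 has {alpha,beta,epsilon,zeta,eta}; column 2 has {alpha,beta,gamma,epsilon,zeta,eta} — only delta is left for (r3,c2).
row 3 has {alpha,beta,delta,epsilon,zeta,eta}; column 5 has {beta,delta,epsilon,zeta,eta} — only gamma is left for (r3,c5).
row 5 has {beta,gamma,delta,epsilon,zeta,eta}; column 3 has {beta,delta,epsilon,eta} — only alpha is left for (r5,c3).
row 7 has {alpha,beta,gamma,delta,epsilon,eta}; column 3 has {alpha,beta,delta,epsilon,eta} — only zeta is left for (r7,c3).
row 2 has {beta,delta,epsilon,zeta,eta}; column 3 has {alpha,beta,delta,epsilon,zeta,eta} — only gamma is left for (r2,c3).
row 2 has {beta,gamma,delta,epsilon,zeta,eta}; column 5 has {beta,gamma,delta,epsilon,zeta,eta} — only alpha is left for (r2,c5).

alpha gamma delta beta epsilon eta zeta / beta zeta gamma eta alpha epsilon delta / eta delta epsilon zeta gamma beta alpha / gamma alpha eta delta beta zeta epsilon / zeta beta alpha epsilon eta delta gamma / delta epsilon beta alpha zeta gamma eta / epsilon eta zeta gamma delta alpha beta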